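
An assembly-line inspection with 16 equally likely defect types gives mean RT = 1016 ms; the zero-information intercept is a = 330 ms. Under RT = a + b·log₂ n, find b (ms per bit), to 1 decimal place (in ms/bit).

171.5 ms/bit

b = (1016 − 330) / log₂(16) = 686 / 4 = 171.500 ms/bit.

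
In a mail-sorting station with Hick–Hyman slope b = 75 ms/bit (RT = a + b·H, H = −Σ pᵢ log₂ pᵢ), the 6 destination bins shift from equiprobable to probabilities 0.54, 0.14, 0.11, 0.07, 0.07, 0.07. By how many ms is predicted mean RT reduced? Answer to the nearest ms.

Equiprobable entropy H₀ = log₂ 6 = 2.5850 bits.
Skewed entropy H = −Σ pᵢ log₂ pᵢ = 2.0331 bits.
ΔRT = b·(H₀ − H) = 75 × 0.5519 = 41.39 ms.

41 ms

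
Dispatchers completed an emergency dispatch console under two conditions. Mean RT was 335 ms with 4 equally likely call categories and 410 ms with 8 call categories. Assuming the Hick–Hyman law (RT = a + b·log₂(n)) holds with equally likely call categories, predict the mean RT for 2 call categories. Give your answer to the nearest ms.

Solve the two-equation system in a and b:
  b = (410 − 335) / (log₂ 8 − log₂ 4) = 75 / (3 − 2) = 75 ms/bit
  a = 335 − 75 × 2 = 185 ms
Then RT(2) = 185 + 75 × log₂ 2 = 185 + 75 × 1 ≈ 260.000 ms.

260 ms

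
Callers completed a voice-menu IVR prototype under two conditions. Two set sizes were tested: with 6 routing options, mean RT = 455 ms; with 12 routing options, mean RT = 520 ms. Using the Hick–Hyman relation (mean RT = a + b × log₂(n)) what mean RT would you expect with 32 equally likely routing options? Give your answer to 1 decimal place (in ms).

612.0 ms

With log₂ n on the abscissa the relation is linear; from the two conditions:
  b = (520 − 455) / (log₂ 12 − log₂ 6) = 65 / (3.5850 − 2.5850) = 65.000 ms/bit
  a = 455 − 65.000 × 2.5850 = 286.977 ms
Then RT(32) = 286.977 + 65.000 × log₂ 32 = 286.977 + 65.000 × 5 ≈ 611.977 ms.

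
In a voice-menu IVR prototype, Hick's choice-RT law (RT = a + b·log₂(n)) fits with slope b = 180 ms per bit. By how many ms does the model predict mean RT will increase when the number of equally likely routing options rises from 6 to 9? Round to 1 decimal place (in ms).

ΔRT = (a + b log₂ n₂) − (a + b log₂ n₁) = b·(log₂ n₂ − log₂ n₁).
log₂(9) − log₂(6) = 3.1699 − 2.5850 = 0.5850.
ΔRT = 180 × 0.5850 = 105.293 ms.

105.3 ms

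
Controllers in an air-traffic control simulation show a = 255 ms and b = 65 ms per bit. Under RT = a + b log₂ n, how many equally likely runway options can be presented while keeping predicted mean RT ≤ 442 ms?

7

65·log₂ n ≤ 442 − 255 = 187, giving log₂ n ≤ 2.8769 and n ≤ 7.346. The largest whole number is 7.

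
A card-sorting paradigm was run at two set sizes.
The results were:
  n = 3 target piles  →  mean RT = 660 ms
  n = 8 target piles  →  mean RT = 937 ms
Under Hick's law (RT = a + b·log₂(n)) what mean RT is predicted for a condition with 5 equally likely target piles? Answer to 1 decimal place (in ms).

With log₂ n on the abscissa the relation is linear; from the two conditions:
  b = (937 − 660) / (log₂ 8 − log₂ 3) = 277 / (3 − 1.5850) = 195.755 ms/bit
  a = 660 − 195.755 × 1.5850 = 349.736 ms
Then RT(5) = 349.736 + 195.755 × log₂ 5 = 349.736 + 195.755 × 2.3219 ≈ 804.264 ms.

804.3 ms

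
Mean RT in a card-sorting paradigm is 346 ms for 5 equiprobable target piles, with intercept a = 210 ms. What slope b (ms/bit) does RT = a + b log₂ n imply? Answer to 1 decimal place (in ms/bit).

58.6 ms/bit

b = (346 − 210) / log₂(5) = 136 / 2.3219 = 58.572 ms/bit.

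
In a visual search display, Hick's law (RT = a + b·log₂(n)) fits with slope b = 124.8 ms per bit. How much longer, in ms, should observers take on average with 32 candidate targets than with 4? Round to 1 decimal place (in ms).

Only the slope matters, since a is common to both: ΔRT = b·log₂(n₂/n₁).
log₂(32) − log₂(4) = log₂(32/4) = log₂(8) = 3.
ΔRT = 124.8 × 3.0000 = 374.400 ms.

374.4 ms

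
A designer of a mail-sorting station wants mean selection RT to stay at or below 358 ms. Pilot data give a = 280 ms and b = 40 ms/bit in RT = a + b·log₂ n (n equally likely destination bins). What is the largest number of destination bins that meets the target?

3

Set 280 + 40·log₂ n ≤ 358 → log₂ n ≤ (358 − 280)/40 = 1.9500.
So n ≤ 2^1.9500 = 3.864; the largest integer n is 3.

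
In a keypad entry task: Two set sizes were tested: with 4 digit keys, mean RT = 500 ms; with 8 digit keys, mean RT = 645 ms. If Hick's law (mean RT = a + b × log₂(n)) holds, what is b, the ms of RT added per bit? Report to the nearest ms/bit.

Slope: b = (645 − 500) / (log₂ 8 − log₂ 4) = 145/1.0000 = 145 ms/bit.

145 ms/bit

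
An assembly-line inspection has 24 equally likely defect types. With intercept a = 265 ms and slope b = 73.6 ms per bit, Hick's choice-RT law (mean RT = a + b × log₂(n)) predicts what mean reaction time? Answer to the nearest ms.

log₂(24) = 4.5850 bits, so RT = 265 + 73.6 × 4.5850 ≈ 602.453 ms.

602 ms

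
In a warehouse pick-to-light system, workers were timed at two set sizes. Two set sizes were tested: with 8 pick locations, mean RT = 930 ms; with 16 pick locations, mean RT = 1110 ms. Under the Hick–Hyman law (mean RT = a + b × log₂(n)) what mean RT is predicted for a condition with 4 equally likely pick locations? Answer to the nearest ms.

750 ms

Solve the two-equation system in a and b:
  b = (1110 − 930) / (log₂ 16 − log₂ 8) = 180 / (4 − 3) = 180 ms/bit
  a = 930 − 180 × 3 = 390 ms
Then RT(4) = 390 + 180 × log₂ 4 = 390 + 180 × 2 ≈ 750.000 ms.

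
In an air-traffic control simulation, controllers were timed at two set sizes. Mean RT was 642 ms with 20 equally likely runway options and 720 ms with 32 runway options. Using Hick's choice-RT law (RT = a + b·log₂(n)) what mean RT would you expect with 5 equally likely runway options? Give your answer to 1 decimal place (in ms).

411.9 ms

Solve the two-equation system in a and b:
  b = (720 − 642) / (log₂ 32 − log₂ 20) = 78 / (5 − 4.3219) = 115.032 ms/bit
  a = 642 − 115.032 × 4.3219 = 144.840 ms
Then RT(5) = 144.840 + 115.032 × log₂ 5 = 144.840 + 115.032 × 2.3219 ≈ 411.936 ms.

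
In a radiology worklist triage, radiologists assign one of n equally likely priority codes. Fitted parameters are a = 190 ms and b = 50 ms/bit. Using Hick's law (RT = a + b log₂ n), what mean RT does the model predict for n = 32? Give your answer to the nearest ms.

log₂(32) = 5 bits, so RT = 190 + 50 × 5 ≈ 440.000 ms.

440 ms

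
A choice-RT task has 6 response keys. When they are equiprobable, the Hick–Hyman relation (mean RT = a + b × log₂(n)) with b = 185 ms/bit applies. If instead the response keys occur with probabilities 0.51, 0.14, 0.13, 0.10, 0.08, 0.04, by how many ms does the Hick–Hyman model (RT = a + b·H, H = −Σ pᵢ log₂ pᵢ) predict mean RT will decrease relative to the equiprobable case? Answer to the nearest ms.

93 ms

Equiprobable entropy H₀ = log₂ 6 = 2.5850 bits.
Skewed entropy H = −Σ pᵢ log₂ pᵢ = 2.0846 bits.
ΔRT = b·(H₀ − H) = 185 × 0.5003 = 92.56 ms.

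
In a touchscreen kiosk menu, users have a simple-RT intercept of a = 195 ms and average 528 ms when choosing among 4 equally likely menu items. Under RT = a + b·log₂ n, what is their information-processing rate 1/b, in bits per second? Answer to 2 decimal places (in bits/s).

b = (528 − 195)/log₂ 4 = 333/2 = 166.500 ms per bit = 0.16650 s/bit; the reciprocal is 6.006 bits/s.

6.01 bits/s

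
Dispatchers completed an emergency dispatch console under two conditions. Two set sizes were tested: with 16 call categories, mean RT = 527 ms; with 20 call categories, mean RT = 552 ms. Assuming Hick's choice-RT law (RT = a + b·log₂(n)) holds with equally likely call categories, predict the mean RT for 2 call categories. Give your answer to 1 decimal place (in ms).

With log₂ n on the abscissa the relation is linear; from the two conditions:
  b = (552 − 527) / (log₂ 20 − log₂ 16) = 25 / (4.3219 − 4) = 77.657 ms/bit
  a = 527 − 77.657 × 4 = 216.372 ms
Then RT(2) = 216.372 + 77.657 × log₂ 2 = 216.372 + 77.657 × 1 ≈ 294.029 ms.

294.0 ms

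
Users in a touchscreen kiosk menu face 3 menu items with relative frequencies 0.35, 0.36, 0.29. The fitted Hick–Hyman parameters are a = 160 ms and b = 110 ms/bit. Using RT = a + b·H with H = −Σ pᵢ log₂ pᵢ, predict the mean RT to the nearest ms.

334 ms

H = 0.35·log₂(1/0.35) + 0.36·log₂(1/0.36) + 0.29·log₂(1/0.29) = 1.5786 bits.
RT = 160 + 110 × 1.5786 = 333.65 ms.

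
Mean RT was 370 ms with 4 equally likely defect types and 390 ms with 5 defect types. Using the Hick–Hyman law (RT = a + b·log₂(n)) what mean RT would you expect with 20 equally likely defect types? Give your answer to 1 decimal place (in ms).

514.3 ms

With log₂ n on the abscissa the relation is linear; from the two conditions:
  b = (390 − 370) / (log₂ 5 − log₂ 4) = 20 / (2.3219 − 2) = 62.126 ms/bit
  a = 370 − 62.126 × 2 = 245.749 ms
Then RT(20) = 245.749 + 62.126 × log₂ 20 = 245.749 + 62.126 × 4.3219 ≈ 514.251 ms.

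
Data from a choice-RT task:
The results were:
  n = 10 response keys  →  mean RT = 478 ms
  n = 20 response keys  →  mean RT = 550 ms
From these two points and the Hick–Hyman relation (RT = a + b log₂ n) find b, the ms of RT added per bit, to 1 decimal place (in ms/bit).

72.0 ms/bit

Slope: b = (550 − 478) / (log₂ 20 − log₂ 10) = 72/1.0000 = 72.000 ms/bit.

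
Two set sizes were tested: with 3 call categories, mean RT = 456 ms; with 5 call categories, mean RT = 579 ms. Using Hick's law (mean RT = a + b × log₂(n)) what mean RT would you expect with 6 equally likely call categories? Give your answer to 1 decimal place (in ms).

622.9 ms

Fit slope and intercept:
  b = (579 − 456) / (log₂ 5 − log₂ 3) = 123 / (2.3219 − 1.5850) = 166.901 ms/bit
  a = 456 − 166.901 × 1.5850 = 191.469 ms
Then RT(6) = 191.469 + 166.901 × log₂ 6 = 191.469 + 166.901 × 2.5850 ≈ 622.901 ms.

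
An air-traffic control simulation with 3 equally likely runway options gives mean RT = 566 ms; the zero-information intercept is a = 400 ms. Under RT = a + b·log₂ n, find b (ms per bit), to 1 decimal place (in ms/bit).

3 alternatives carry log₂ 3 = 1.5850 bits; the choice cost is 566 − 400 = 166 ms, so b = 166/1.5850 = 104.734 ms/bit.

104.7 ms/bit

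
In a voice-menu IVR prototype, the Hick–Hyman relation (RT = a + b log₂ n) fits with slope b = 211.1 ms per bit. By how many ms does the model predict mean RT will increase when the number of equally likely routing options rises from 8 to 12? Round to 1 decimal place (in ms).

Only the slope matters, since a is common to both: ΔRT = b·log₂(n₂/n₁).
log₂(12) − log₂(8) = 3.5850 − 3 = 0.5850.
ΔRT = 211.1 × 0.5850 = 123.486 ms.

123.5 ms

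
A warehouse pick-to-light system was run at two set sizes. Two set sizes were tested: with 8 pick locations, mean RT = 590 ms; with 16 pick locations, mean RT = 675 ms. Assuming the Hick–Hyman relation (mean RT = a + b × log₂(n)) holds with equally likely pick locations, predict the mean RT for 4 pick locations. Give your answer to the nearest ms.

RT is linear in log₂ n, so two points fix the line:
  b = (675 − 590) / (log₂ 16 − log₂ 8) = 85 / (4 − 3) = 85 ms/bit
  a = 590 − 85 × 3 = 335 ms
Then RT(4) = 335 + 85 × log₂ 4 = 335 + 85 × 2 ≈ 505.000 ms.

505 ms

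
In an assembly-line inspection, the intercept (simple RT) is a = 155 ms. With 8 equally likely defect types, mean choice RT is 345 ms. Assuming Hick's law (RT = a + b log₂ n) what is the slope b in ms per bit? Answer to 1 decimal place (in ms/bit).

63.3 ms/bit

log₂(8) = 3 bits.
b = (RT − a)/log₂ n = (345 − 155) / 3 = 63.333 ms/bit.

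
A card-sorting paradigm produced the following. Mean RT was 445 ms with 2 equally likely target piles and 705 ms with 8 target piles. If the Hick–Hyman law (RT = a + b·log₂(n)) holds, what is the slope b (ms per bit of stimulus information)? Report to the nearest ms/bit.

130 ms/bit

b = (RT₂ − RT₁)/(log₂ n₂ − log₂ n₁) = (705 − 445)/(3 − 1) = 130 ms/bit.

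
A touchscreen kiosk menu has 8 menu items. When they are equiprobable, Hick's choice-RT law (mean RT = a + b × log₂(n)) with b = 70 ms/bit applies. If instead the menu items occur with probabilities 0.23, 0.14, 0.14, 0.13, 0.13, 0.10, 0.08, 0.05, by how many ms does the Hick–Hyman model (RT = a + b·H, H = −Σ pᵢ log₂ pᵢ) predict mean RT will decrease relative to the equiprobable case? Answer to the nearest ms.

8 ms

The RT saving is b·ΔH. Equiprobable H₀ = log₂(8) = 3.0000 bits; with the given probabilities H = 2.8870 bits.
b·(H₀ − H) = 70 × (3.0000 − 2.8870) = 7.91 ms.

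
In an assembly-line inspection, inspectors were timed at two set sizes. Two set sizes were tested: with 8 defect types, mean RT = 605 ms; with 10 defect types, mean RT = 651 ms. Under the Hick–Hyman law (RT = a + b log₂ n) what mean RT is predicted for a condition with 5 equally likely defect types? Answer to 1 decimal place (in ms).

Solve the two-equation system in a and b:
  b = (651 − 605) / (log₂ 10 − log₂ 8) = 46 / (3.3219 − 3) = 142.889 ms/bit
  a = 605 − 142.889 × 3 = 176.333 ms
Then RT(5) = 176.333 + 142.889 × log₂ 5 = 176.333 + 142.889 × 2.3219 ≈ 508.111 ms.

508.1 ms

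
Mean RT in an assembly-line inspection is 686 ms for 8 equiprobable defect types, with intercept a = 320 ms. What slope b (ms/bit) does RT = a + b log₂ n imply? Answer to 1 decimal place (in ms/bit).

8 alternatives carry log₂ 8 = 3 bits; the choice cost is 686 − 320 = 366 ms, so b = 366/3 = 122.000 ms/bit.

122.0 ms/bit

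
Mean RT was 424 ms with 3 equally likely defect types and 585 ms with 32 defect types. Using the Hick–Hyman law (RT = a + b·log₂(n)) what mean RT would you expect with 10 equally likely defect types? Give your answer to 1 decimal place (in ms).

Fit slope and intercept:
  b = (585 − 424) / (log₂ 32 − log₂ 3) = 161 / (5 − 1.5850) = 47.144 ms/bit
  a = 424 − 47.144 × 1.5850 = 349.278 ms
Then RT(10) = 349.278 + 47.144 × log₂ 10 = 349.278 + 47.144 × 3.3219 ≈ 505.888 ms.

505.9 ms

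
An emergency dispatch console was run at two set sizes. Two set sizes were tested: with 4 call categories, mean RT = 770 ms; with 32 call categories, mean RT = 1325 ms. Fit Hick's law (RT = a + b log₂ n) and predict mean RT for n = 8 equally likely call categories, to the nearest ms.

955 ms

Solve the two-equation system in a and b:
  b = (1325 − 770) / (log₂ 32 − log₂ 4) = 555 / (5 − 2) = 185 ms/bit
  a = 770 − 185 × 2 = 400 ms
Then RT(8) = 400 + 185 × log₂ 8 = 400 + 185 × 3 ≈ 955.000 ms.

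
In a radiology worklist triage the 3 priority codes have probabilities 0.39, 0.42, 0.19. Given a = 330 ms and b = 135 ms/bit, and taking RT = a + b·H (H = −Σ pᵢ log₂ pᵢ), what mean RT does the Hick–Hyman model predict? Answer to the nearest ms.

534 ms

H = 0.39·log₂(1/0.39) + 0.42·log₂(1/0.42) + 0.19·log₂(1/0.19) = 1.5107 bits.
RT = 330 + 135 × 1.5107 = 533.94 ms.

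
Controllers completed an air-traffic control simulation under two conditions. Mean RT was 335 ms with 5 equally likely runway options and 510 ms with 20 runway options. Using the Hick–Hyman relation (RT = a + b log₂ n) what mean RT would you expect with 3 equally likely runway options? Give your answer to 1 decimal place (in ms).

Solve the two-equation system in a and b:
  b = (510 − 335) / (log₂ 20 − log₂ 5) = 175 / (4.3219 − 2.3219) = 87.500 ms/bit
  a = 335 − 87.500 × 2.3219 = 131.831 ms
Then RT(3) = 131.831 + 87.500 × log₂ 3 = 131.831 + 87.500 × 1.5850 ≈ 270.516 ms.

270.5 ms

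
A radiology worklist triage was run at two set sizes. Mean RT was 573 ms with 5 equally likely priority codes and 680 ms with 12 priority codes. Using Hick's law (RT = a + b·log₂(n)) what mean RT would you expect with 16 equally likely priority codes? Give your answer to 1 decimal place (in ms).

715.2 ms

With log₂ n on the abscissa the relation is linear; from the two conditions:
  b = (680 − 573) / (log₂ 12 − log₂ 5) = 107 / (3.5850 − 2.3219) = 84.717 ms/bit
  a = 573 − 84.717 × 2.3219 = 376.294 ms
Then RT(16) = 376.294 + 84.717 × log₂ 16 = 376.294 + 84.717 × 4 ≈ 715.161 ms.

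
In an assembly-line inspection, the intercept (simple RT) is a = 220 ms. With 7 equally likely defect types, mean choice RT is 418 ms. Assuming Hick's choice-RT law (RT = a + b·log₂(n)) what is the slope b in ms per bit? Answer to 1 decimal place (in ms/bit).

70.5 ms/bit

b = (418 − 220) / log₂(7) = 198 / 2.8074 = 70.529 ms/bit.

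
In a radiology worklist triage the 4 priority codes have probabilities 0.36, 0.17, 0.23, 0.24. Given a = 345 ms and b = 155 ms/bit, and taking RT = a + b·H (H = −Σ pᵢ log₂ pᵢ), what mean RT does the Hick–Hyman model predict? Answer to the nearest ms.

647 ms

Entropy contributions −pᵢ log₂ pᵢ: 0.5306, 0.4346, 0.4877, 0.4941; sum H = 1.9470 bits.
RT = a + bH = 345 + 155·1.9470 = 646.79 ms.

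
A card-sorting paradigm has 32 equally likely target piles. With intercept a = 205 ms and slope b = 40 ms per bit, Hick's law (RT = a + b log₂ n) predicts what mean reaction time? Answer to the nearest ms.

log₂(32) = 5 bits, so RT = 205 + 40 × 5 ≈ 405.000 ms.

405 ms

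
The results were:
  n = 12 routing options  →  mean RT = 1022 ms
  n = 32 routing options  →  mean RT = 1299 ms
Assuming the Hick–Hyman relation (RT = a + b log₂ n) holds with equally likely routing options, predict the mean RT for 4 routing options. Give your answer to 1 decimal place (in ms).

711.7 ms

Fit slope and intercept:
  b = (1299 − 1022) / (log₂ 32 − log₂ 12) = 277 / (5 − 3.5850) = 195.755 ms/bit
  a = 1022 − 195.755 × 3.5850 = 320.227 ms
Then RT(4) = 320.227 + 195.755 × log₂ 4 = 320.227 + 195.755 × 2 ≈ 711.736 ms.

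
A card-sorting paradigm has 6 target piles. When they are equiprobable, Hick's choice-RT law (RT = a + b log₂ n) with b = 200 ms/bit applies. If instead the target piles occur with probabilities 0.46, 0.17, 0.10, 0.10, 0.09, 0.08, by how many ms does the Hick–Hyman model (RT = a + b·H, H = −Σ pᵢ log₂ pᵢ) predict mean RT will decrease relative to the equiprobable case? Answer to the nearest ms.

73 ms

The RT saving is b·ΔH. Equiprobable H₀ = log₂(6) = 2.5850 bits; with the given probabilities H = 2.2185 bits.
b·(H₀ − H) = 200 × (2.5850 − 2.2185) = 73.30 ms.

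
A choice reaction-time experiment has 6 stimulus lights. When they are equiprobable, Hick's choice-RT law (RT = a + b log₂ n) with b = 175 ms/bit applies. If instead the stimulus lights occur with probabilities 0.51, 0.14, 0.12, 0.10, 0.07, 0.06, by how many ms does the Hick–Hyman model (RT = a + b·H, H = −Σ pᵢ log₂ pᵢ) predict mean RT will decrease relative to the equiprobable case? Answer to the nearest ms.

84 ms

The RT saving is b·ΔH. Equiprobable H₀ = log₂(6) = 2.5850 bits; with the given probabilities H = 2.1039 bits.
b·(H₀ − H) = 175 × (2.5850 − 2.1039) = 84.19 ms.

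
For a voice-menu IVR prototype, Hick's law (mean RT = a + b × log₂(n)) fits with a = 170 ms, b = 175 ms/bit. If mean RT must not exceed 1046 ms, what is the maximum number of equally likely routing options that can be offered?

Information budget: (1046 − 170)/175 = 5.0057 bits, so n ≤ 2^5.0057 = 32.127 → at most 32.

32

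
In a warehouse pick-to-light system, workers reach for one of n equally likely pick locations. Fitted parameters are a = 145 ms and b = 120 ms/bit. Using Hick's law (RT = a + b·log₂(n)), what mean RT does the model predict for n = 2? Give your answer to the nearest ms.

265 ms

log₂(2) = 1 bits, so RT = 145 + 120 × 1 ≈ 265.000 ms.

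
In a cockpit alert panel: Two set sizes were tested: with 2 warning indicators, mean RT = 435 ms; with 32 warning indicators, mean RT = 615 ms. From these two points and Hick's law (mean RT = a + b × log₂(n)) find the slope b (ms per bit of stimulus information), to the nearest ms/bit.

45 ms/bit

b = (RT₂ − RT₁)/(log₂ n₂ − log₂ n₁) = (615 − 435)/(5 − 1) = 45 ms/bit.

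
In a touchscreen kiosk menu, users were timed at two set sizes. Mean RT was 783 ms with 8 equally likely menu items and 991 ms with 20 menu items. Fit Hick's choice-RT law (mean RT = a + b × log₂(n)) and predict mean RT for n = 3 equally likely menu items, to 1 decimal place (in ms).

With log₂ n on the abscissa the relation is linear; from the two conditions:
  b = (991 − 783) / (log₂ 20 − log₂ 8) = 208 / (4.3219 − 3) = 157.346 ms/bit
  a = 783 − 157.346 × 3 = 310.962 ms
Then RT(3) = 310.962 + 157.346 × log₂ 3 = 310.962 + 157.346 × 1.5850 ≈ 560.350 ms.

560.3 ms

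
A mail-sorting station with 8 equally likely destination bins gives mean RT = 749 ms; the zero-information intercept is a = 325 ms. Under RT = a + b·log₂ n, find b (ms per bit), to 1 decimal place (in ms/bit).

b = (749 − 325) / log₂(8) = 424 / 3 = 141.333 ms/bit.

141.3 ms/bit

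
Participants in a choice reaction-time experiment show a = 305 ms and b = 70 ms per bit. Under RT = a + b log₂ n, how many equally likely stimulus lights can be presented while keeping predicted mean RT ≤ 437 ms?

Information budget: (437 − 305)/70 = 1.8857 bits, so n ≤ 2^1.8857 = 3.695 → at most 3.

3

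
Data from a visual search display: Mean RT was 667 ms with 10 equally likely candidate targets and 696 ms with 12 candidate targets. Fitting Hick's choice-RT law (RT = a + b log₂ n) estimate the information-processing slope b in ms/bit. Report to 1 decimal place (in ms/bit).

The slope on a log₂ axis is (696 − 667) / (3.5850 − 3.3219) = 110.252 ms/bit.

110.3 ms/bit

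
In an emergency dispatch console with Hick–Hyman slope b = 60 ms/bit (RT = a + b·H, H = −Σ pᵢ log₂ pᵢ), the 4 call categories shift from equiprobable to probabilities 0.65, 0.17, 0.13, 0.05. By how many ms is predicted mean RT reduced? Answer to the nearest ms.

34 ms

Equiprobable entropy H₀ = log₂ 4 = 2.0000 bits.
Skewed entropy H = −Σ pᵢ log₂ pᵢ = 1.4373 bits.
ΔRT = b·(H₀ − H) = 60 × 0.5627 = 33.76 ms.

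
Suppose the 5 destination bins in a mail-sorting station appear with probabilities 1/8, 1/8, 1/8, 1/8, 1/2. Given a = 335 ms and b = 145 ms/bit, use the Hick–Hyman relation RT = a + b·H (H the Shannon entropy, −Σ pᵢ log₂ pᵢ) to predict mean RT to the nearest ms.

625 ms

H = −Σ pᵢ log₂ pᵢ = 0.125·3 + 0.125·3 + 0.125·3 + 0.125·3 + 0.5·1 = 2.000 bits.
RT = 335 + 145 × 2.000 = 625.00 ms.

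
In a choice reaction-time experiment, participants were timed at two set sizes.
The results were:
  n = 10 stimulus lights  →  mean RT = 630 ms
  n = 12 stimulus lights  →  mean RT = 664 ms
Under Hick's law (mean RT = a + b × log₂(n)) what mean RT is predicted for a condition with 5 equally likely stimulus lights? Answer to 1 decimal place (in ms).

500.7 ms

Solve the two-equation system in a and b:
  b = (664 − 630) / (log₂ 12 − log₂ 10) = 34 / (3.5850 − 3.3219) = 129.261 ms/bit
  a = 630 − 129.261 × 3.3219 = 200.605 ms
Then RT(5) = 200.605 + 129.261 × log₂ 5 = 200.605 + 129.261 × 2.3219 ≈ 500.739 ms.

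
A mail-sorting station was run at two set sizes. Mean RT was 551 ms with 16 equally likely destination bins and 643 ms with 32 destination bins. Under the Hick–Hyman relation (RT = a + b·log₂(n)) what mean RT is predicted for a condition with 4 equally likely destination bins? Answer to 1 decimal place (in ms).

Solve the two-equation system in a and b:
  b = (643 − 551) / (log₂ 32 − log₂ 16) = 92 / (5 − 4) = 92.000 ms/bit
  a = 551 − 92.000 × 4 = 183.000 ms
Then RT(4) = 183.000 + 92.000 × log₂ 4 = 183.000 + 92.000 × 2 ≈ 367.000 ms.

367.0 ms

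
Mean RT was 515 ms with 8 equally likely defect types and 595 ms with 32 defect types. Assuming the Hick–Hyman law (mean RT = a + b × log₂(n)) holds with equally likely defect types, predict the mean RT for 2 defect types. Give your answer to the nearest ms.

Fit slope and intercept:
  b = (595 − 515) / (log₂ 32 − log₂ 8) = 80 / (5 − 3) = 40 ms/bit
  a = 515 − 40 × 3 = 395 ms
Then RT(2) = 395 + 40 × log₂ 2 = 395 + 40 × 1 ≈ 435.000 ms.

435 ms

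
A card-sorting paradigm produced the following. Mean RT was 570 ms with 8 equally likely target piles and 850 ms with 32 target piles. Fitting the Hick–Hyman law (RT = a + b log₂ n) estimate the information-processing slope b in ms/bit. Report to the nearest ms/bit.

140 ms/bit

b = (RT₂ − RT₁)/(log₂ n₂ − log₂ n₁) = (850 − 570)/(5 − 3) = 140 ms/bit.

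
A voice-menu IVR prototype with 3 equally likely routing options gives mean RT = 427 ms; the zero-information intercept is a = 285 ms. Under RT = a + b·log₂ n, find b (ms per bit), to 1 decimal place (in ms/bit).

89.6 ms/bit

b = (427 − 285) / log₂(3) = 142 / 1.5850 = 89.592 ms/bit.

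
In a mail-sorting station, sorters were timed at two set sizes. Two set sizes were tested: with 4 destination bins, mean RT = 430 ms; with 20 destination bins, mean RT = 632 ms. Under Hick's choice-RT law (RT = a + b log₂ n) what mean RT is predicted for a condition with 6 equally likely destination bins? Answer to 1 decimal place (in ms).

480.9 ms

Fit slope and intercept:
  b = (632 − 430) / (log₂ 20 − log₂ 4) = 202 / (4.3219 − 2) = 86.997 ms/bit
  a = 430 − 86.997 × 2 = 256.007 ms
Then RT(6) = 256.007 + 86.997 × log₂ 6 = 256.007 + 86.997 × 2.5850 ≈ 480.890 ms.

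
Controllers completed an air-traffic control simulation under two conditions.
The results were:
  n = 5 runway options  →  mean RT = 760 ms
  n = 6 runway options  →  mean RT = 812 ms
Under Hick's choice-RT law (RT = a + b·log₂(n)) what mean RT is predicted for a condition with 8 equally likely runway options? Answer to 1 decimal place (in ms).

894.0 ms

With log₂ n on the abscissa the relation is linear; from the two conditions:
  b = (812 − 760) / (log₂ 6 − log₂ 5) = 52 / (2.5850 − 2.3219) = 197.693 ms/bit
  a = 760 − 197.693 × 2.3219 = 300.972 ms
Then RT(8) = 300.972 + 197.693 × log₂ 8 = 300.972 + 197.693 × 3 ≈ 894.050 ms.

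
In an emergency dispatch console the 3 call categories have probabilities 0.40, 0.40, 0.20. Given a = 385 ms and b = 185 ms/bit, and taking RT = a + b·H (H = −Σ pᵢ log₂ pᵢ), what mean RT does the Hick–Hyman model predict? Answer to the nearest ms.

667 ms

H = 0.40·log₂(1/0.40) + 0.40·log₂(1/0.40) + 0.20·log₂(1/0.20) = 1.5219 bits.
RT = 385 + 185 × 1.5219 = 666.56 ms.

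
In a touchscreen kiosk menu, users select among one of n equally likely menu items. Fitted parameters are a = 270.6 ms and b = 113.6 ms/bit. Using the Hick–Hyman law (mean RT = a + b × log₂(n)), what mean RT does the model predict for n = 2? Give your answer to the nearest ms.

384 ms

log₂(2) = 1 bits, so RT = 270.6 + 113.6 × 1 ≈ 384.200 ms.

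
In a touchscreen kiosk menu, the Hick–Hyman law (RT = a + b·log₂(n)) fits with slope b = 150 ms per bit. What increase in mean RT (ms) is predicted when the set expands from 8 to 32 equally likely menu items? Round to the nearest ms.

ΔRT = (a + b log₂ n₂) − (a + b log₂ n₁) = b·(log₂ n₂ − log₂ n₁).
log₂(32) − log₂(8) = log₂(32/8) = log₂(4) = 2.
ΔRT = 150 × 2.0000 = 300.000 ms.

300 ms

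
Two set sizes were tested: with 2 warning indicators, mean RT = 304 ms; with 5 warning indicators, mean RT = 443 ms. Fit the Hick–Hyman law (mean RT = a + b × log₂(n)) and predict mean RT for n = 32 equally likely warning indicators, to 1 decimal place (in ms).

With log₂ n on the abscissa the relation is linear; from the two conditions:
  b = (443 − 304) / (log₂ 5 − log₂ 2) = 139 / (2.3219 − 1) = 105.149 ms/bit
  a = 304 − 105.149 × 1 = 198.851 ms
Then RT(32) = 198.851 + 105.149 × log₂ 32 = 198.851 + 105.149 × 5 ≈ 724.598 ms.

724.6 ms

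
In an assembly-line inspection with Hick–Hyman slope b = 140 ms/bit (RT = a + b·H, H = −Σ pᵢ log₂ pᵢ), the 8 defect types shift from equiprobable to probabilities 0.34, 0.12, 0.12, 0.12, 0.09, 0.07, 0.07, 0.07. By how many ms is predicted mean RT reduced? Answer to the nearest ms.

Equiprobable entropy H₀ = log₂ 8 = 3.0000 bits.
Skewed entropy H = −Σ pᵢ log₂ pᵢ = 2.7487 bits.
ΔRT = b·(H₀ − H) = 140 × 0.2513 = 35.18 ms.

35 ms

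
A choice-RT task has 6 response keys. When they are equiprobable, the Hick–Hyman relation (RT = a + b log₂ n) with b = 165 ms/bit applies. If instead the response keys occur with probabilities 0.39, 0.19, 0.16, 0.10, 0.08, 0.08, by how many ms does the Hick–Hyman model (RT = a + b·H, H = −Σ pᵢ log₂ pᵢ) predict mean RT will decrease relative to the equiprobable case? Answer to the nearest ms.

The RT saving is b·ΔH. Equiprobable H₀ = log₂(6) = 2.5850 bits; with the given probabilities H = 2.3233 bits.
b·(H₀ − H) = 165 × (2.5850 − 2.3233) = 43.18 ms.

43 ms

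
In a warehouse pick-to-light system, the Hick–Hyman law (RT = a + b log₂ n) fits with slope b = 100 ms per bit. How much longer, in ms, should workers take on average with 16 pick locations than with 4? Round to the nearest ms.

200 ms

Only the slope matters, since a is common to both: ΔRT = b·log₂(n₂/n₁).
log₂(16) − log₂(4) = log₂(16/4) = log₂(4) = 2.
ΔRT = 100 × 2.0000 = 200.000 ms.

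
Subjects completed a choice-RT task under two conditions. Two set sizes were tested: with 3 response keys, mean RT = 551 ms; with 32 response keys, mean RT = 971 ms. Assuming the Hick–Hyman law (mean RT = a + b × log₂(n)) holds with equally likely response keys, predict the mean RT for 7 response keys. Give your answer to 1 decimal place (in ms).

701.3 ms

Solve the two-equation system in a and b:
  b = (971 − 551) / (log₂ 32 − log₂ 3) = 420 / (5 − 1.5850) = 122.985 ms/bit
  a = 551 − 122.985 × 1.5850 = 356.073 ms
Then RT(7) = 356.073 + 122.985 × log₂ 7 = 356.073 + 122.985 × 2.8074 ≈ 701.337 ms.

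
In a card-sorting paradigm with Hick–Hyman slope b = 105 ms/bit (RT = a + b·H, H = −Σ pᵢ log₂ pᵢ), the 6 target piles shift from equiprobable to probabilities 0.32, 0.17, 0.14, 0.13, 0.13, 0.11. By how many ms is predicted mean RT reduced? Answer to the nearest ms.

The RT saving is b·ΔH. Equiprobable H₀ = log₂(6) = 2.5850 bits; with the given probabilities H = 2.4733 bits.
b·(H₀ − H) = 105 × (2.5850 − 2.4733) = 11.72 ms.

12 ms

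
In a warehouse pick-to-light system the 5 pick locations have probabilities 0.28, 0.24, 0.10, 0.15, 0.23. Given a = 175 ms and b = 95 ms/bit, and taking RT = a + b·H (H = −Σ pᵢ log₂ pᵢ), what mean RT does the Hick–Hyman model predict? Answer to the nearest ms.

H = 0.28·log₂(1/0.28) + 0.24·log₂(1/0.24) + 0.10·log₂(1/0.10) + 0.15·log₂(1/0.15) + 0.23·log₂(1/0.23) = 2.2388 bits.
RT = 175 + 95 × 2.2388 = 387.68 ms.

388 ms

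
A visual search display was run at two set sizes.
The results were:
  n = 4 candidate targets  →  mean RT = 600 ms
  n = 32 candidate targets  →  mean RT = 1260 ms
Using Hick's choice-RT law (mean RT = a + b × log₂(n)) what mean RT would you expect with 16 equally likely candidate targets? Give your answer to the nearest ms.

1040 ms

Fit slope and intercept:
  b = (1260 − 600) / (log₂ 32 − log₂ 4) = 660 / (5 − 2) = 220 ms/bit
  a = 600 − 220 × 2 = 160 ms
Then RT(16) = 160 + 220 × log₂ 16 = 160 + 220 × 4 ≈ 1040.000 ms.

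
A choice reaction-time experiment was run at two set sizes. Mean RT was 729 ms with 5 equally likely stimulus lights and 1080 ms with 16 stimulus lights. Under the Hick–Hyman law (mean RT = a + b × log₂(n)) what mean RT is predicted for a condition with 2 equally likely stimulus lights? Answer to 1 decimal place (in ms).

452.5 ms

With log₂ n on the abscissa the relation is linear; from the two conditions:
  b = (1080 − 729) / (log₂ 16 − log₂ 5) = 351 / (4 − 2.3219) = 209.169 ms/bit
  a = 729 − 209.169 × 2.3219 = 243.325 ms
Then RT(2) = 243.325 + 209.169 × log₂ 2 = 243.325 + 209.169 × 1 ≈ 452.494 ms.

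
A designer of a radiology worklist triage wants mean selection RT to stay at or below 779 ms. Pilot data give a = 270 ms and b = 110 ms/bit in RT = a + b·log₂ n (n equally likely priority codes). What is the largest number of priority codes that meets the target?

110·log₂ n ≤ 779 − 270 = 509, giving log₂ n ≤ 4.6273 and n ≤ 24.714. The largest whole number is 24.

24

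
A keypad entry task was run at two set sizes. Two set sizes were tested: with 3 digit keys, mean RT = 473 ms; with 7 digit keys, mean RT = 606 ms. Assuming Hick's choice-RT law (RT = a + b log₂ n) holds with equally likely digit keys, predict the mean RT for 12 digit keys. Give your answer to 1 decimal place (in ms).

690.6 ms

Solve the two-equation system in a and b:
  b = (606 − 473) / (log₂ 7 − log₂ 3) = 133 / (2.8074 − 1.5850) = 108.803 ms/bit
  a = 473 − 108.803 × 1.5850 = 300.551 ms
Then RT(12) = 300.551 + 108.803 × log₂ 12 = 300.551 + 108.803 × 3.5850 ≈ 690.606 ms.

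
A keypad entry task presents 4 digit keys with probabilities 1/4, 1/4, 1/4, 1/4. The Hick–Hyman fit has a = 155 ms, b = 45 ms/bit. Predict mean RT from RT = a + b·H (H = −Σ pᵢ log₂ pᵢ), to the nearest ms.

H = −Σ pᵢ log₂ pᵢ = 0.25·2 + 0.25·2 + 0.25·2 + 0.25·2 = 2.000 bits.
RT = 155 + 45 × 2.000 = 245.00 ms.

245 ms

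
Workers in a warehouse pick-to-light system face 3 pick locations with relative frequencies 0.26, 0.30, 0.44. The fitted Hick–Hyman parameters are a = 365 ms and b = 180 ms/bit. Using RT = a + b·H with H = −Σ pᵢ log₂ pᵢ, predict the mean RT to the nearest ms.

H = 0.26·log₂(1/0.26) + 0.30·log₂(1/0.30) + 0.44·log₂(1/0.44) = 1.5475 bits.
RT = 365 + 180 × 1.5475 = 643.55 ms.

644 ms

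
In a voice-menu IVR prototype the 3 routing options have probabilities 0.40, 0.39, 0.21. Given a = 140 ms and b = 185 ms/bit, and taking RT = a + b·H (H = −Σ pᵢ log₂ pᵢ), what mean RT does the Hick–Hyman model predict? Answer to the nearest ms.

423 ms

H = 0.40·log₂(1/0.40) + 0.39·log₂(1/0.39) + 0.21·log₂(1/0.21) = 1.5314 bits.
RT = 140 + 185 × 1.5314 = 423.31 ms.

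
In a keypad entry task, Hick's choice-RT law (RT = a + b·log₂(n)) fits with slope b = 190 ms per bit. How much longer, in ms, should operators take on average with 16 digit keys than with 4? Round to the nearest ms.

380 ms

ΔRT = (a + b log₂ n₂) − (a + b log₂ n₁) = b·(log₂ n₂ − log₂ n₁).
log₂(16) − log₂(4) = log₂(16/4) = log₂(4) = 2.
ΔRT = 190 × 2.0000 = 380.000 ms.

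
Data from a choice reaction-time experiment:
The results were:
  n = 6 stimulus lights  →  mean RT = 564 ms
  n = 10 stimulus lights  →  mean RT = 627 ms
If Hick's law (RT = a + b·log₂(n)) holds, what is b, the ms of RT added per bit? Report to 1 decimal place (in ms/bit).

Slope: b = (627 − 564) / (log₂ 10 − log₂ 6) = 63/0.7370 = 85.486 ms/bit.

85.5 ms/bit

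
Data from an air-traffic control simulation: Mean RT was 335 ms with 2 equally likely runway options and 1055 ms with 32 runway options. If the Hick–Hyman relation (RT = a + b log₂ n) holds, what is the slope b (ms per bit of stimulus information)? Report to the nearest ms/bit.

180 ms/bit

The slope on a log₂ axis is (1055 − 335) / (5 − 1) = 180 ms/bit.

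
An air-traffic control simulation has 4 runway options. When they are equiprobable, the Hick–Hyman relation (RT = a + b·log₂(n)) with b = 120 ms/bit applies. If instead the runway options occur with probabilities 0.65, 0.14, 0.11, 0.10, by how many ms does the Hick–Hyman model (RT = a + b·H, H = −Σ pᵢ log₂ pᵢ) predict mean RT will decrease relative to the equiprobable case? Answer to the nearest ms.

Equiprobable entropy H₀ = log₂ 4 = 2.0000 bits.
Skewed entropy H = −Σ pᵢ log₂ pᵢ = 1.4836 bits.
ΔRT = b·(H₀ − H) = 120 × 0.5164 = 61.97 ms.

62 ms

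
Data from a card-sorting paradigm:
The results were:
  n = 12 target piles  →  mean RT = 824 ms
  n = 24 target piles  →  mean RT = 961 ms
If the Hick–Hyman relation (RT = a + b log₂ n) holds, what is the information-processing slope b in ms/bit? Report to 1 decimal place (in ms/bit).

The slope on a log₂ axis is (961 − 824) / (4.5850 − 3.5850) = 137.000 ms/bit.

137.0 ms/bit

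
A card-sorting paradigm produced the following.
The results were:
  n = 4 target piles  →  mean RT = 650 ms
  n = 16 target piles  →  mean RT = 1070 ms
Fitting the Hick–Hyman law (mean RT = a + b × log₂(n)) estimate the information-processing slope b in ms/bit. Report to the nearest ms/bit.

The slope on a log₂ axis is (1070 − 650) / (4 − 2) = 210 ms/bit.

210 ms/bit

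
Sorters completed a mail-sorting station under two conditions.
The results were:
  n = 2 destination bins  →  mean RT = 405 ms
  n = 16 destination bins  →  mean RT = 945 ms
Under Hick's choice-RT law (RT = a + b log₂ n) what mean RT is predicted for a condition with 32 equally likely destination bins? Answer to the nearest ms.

1125 ms

Solve the two-equation system in a and b:
  b = (945 − 405) / (log₂ 16 − log₂ 2) = 540 / (4 − 1) = 180 ms/bit
  a = 405 − 180 × 1 = 225 ms
Then RT(32) = 225 + 180 × log₂ 32 = 225 + 180 × 5 ≈ 1125.000 ms.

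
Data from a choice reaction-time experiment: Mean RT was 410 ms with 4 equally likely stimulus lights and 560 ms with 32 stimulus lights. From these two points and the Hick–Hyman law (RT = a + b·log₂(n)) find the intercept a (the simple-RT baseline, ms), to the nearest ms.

310 ms

The slope on a log₂ axis is (560 − 410) / (5 − 2) = 50 ms/bit.
Intercept: a = 410 − 50·log₂(4) = 310.000 ms.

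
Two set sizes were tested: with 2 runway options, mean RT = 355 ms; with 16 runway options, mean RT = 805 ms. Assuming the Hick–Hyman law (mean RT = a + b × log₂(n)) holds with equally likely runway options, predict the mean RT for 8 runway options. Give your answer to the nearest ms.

655 ms

Solve the two-equation system in a and b:
  b = (805 − 355) / (log₂ 16 − log₂ 2) = 450 / (4 − 1) = 150 ms/bit
  a = 355 − 150 × 1 = 205 ms
Then RT(8) = 205 + 150 × log₂ 8 = 205 + 150 × 3 ≈ 655.000 ms.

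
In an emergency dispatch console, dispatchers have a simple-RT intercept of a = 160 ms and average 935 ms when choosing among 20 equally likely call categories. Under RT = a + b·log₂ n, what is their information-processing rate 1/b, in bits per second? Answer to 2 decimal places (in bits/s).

Choice component = 935 − 160 = 775 ms over log₂(20) = 4.3219 bits.
b = 775 / 4.3219 = 179.318 ms/bit, so 1/b = 5.577 bits/s.

5.58 bits/s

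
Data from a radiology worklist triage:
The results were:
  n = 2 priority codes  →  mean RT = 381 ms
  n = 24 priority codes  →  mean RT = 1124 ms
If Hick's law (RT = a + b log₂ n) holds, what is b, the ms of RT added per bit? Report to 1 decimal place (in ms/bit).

The slope on a log₂ axis is (1124 − 381) / (4.5850 − 1) = 207.255 ms/bit.

207.3 ms/bit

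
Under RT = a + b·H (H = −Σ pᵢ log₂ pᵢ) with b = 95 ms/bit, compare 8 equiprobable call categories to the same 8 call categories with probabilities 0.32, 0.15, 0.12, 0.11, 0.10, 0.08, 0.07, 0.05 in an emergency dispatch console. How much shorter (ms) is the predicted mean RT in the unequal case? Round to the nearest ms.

Equiprobable entropy H₀ = log₂ 8 = 3.0000 bits.
Skewed entropy H = −Σ pᵢ log₂ pᵢ = 2.7623 bits.
ΔRT = b·(H₀ − H) = 95 × 0.2377 = 22.58 ms.

23 ms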